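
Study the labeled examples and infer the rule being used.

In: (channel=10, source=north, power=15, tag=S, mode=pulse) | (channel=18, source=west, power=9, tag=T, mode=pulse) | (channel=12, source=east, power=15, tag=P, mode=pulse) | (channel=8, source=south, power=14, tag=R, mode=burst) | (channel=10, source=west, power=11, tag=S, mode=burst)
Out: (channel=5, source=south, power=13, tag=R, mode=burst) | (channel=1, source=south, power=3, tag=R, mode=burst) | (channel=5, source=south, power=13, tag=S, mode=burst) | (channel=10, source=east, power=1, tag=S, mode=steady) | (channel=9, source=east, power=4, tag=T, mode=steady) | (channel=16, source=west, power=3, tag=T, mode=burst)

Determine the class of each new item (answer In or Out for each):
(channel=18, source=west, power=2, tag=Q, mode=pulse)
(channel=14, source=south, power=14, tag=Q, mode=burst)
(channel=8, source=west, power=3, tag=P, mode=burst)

Out, In, Out

The rule appears to be: channel ≥ 8 AND power ≥ 9.
Out: (channel=18, source=west, power=2, tag=Q, mode=pulse), since channel = 18, power = 2.
In: (channel=14, source=south, power=14, tag=Q, mode=burst), since channel = 14, power = 14.
Out: (channel=8, source=west, power=3, tag=P, mode=burst), since channel = 8, power = 3.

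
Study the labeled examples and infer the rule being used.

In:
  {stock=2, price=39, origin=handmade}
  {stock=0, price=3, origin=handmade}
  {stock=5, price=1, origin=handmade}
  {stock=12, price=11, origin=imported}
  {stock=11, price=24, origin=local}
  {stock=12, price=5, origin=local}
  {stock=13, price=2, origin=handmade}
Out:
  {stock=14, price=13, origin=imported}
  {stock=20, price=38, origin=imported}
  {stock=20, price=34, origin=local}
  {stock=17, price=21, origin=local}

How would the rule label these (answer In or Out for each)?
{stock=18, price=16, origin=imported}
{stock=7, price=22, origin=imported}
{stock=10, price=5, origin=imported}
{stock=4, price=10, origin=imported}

The distinguishing property — stock ≤ 13 — holds for all the 'In' cases and none of the 'Out' cases.
{stock=18, price=16, origin=imported}: stock = 18, lacks this property → Out. {stock=7, price=22, origin=imported}: stock = 7, qualifies → In. {stock=10, price=5, origin=imported}: stock = 10, qualifies → In. {stock=4, price=10, origin=imported}: stock = 4, qualifies → In.

Out, In, In, In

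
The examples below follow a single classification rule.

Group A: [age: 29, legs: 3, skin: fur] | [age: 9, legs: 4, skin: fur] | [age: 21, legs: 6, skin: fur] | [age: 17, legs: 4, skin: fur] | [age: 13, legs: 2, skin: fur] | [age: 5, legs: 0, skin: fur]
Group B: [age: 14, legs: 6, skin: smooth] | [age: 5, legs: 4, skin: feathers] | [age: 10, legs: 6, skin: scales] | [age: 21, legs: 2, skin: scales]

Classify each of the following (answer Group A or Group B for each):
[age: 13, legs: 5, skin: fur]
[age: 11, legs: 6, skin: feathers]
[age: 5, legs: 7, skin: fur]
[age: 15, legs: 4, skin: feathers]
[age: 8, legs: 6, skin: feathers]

Checking candidate rules against both groups, what survives is: skin is fur.
Group A: [age: 13, legs: 5, skin: fur], since skin is fur.
Group B: [age: 11, legs: 6, skin: feathers], since skin is feathers.
Group A: [age: 5, legs: 7, skin: fur], since skin is fur.
Group B: [age: 15, legs: 4, skin: feathers], since skin is feathers.
Group B: [age: 8, legs: 6, skin: feathers], since skin is feathers.

Group A, Group B, Group A, Group B, Group B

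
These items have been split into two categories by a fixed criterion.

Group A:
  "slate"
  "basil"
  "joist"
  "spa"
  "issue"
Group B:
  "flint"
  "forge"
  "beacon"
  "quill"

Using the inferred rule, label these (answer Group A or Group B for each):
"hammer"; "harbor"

Group B, Group B

The rule appears to be: contains 's'.
"hammer": no 's', doesn't qualify → Group B. "harbor": no 's', doesn't qualify → Group B.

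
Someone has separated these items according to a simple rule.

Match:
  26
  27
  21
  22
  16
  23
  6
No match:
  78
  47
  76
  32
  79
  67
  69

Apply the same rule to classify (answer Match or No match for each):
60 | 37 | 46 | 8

No match, No match, No match, Match

The rule appears to be: at most 27.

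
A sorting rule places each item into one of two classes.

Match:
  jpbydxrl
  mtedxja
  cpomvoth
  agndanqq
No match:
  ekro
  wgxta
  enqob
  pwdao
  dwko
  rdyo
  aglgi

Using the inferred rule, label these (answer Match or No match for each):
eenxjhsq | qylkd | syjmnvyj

All 'Match' examples share one property — length ≥ 7 — and every 'No match' example lacks it.
eenxjhsq: Match (length 8). qylkd: No match (length 5). syjmnvyj: Match (length 8).

Match, No match, Match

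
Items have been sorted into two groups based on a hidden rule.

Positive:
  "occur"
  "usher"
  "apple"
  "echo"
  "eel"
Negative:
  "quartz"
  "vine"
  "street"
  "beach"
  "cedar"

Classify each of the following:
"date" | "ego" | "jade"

Negative, Positive, Negative

One predicate separates the groups cleanly: starts with a vowel.
Negative: "date", since starts with 'd'.
Positive: "ego", since starts with 'e'.
Negative: "jade", since starts with 'j'.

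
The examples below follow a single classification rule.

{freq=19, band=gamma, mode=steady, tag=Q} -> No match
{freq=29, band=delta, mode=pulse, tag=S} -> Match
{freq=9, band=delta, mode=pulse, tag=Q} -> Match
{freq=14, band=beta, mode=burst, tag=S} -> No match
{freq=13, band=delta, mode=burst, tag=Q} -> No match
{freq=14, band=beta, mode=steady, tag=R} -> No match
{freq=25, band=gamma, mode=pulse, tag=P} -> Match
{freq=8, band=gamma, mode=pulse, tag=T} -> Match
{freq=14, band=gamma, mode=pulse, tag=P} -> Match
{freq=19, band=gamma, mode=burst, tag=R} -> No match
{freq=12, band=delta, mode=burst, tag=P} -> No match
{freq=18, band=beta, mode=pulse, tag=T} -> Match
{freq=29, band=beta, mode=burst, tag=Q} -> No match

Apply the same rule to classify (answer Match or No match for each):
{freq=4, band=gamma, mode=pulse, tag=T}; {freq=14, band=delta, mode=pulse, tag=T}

Match, Match

A rule that fits every label: mode is pulse — true of each 'Match' example, false of each 'No match' one.
Match: {freq=4, band=gamma, mode=pulse, tag=T}, since mode is pulse.
Match: {freq=14, band=delta, mode=pulse, tag=T}, since mode is pulse.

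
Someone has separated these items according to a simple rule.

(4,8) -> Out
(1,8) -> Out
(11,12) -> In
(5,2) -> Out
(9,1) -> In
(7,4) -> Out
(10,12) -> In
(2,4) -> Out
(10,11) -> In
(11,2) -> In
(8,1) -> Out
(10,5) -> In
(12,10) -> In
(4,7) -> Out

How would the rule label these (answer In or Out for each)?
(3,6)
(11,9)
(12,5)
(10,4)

Every 'In' example satisfies: first ≥ 9. None of the 'Out' examples do.

Out, In, In, In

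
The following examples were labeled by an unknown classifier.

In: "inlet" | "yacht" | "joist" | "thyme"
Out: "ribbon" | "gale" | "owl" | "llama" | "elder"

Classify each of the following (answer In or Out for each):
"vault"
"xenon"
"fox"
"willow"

In, Out, Out, Out

Looking at the examples, the only property every 'In' case has and every 'Out' case lacks is: contains 't'.
"vault": has 't' — passes, so In. "xenon": no 't' — fails this test, so Out. "fox": no 't' — fails this test, so Out. "willow": no 't' — fails this test, so Out.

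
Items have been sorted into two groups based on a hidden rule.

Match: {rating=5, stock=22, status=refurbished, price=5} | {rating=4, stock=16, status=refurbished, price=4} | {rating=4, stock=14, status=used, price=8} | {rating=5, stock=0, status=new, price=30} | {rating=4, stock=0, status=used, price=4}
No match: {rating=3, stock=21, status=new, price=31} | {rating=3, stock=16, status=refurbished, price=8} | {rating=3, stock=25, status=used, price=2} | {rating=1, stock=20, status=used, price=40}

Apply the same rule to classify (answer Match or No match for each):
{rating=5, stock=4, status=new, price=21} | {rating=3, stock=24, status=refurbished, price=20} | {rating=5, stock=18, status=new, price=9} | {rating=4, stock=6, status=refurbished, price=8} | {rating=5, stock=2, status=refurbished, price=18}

Match, No match, Match, Match, Match

A rule that fits every label: rating ≥ 4 — true of each 'Match' example, false of each 'No match' one.
{rating=5, stock=4, status=new, price=21}: Match (rating = 5).
{rating=3, stock=24, status=refurbished, price=20}: No match (rating = 3).
{rating=5, stock=18, status=new, price=9}: Match (rating = 5).
{rating=4, stock=6, status=refurbished, price=8}: Match (rating = 4).
{rating=5, stock=2, status=refurbished, price=18}: Match (rating = 5).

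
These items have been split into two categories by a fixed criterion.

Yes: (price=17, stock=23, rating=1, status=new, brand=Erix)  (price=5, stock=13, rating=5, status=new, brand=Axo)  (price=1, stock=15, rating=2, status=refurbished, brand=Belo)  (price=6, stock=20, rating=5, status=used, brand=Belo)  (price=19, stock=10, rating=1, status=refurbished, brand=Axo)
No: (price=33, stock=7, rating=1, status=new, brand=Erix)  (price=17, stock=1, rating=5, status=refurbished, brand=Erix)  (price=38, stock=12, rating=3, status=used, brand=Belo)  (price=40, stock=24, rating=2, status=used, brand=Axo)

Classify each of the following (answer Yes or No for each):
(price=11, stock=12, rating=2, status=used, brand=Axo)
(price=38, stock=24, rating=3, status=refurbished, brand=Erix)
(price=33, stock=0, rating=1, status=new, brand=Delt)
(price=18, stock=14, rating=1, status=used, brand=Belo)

The classifier is using: stock ≥ 7 AND price ≤ 19.
(price=11, stock=12, rating=2, status=used, brand=Axo): stock = 12, price = 11 — passes, so Yes. (price=38, stock=24, rating=3, status=refurbished, brand=Erix): stock = 24, price = 38 — doesn't qualify, so No. (price=33, stock=0, rating=1, status=new, brand=Delt): stock = 0, price = 33 — doesn't qualify, so No. (price=18, stock=14, rating=1, status=used, brand=Belo): stock = 14, price = 18 — passes, so Yes.

Yes, No, No, Yes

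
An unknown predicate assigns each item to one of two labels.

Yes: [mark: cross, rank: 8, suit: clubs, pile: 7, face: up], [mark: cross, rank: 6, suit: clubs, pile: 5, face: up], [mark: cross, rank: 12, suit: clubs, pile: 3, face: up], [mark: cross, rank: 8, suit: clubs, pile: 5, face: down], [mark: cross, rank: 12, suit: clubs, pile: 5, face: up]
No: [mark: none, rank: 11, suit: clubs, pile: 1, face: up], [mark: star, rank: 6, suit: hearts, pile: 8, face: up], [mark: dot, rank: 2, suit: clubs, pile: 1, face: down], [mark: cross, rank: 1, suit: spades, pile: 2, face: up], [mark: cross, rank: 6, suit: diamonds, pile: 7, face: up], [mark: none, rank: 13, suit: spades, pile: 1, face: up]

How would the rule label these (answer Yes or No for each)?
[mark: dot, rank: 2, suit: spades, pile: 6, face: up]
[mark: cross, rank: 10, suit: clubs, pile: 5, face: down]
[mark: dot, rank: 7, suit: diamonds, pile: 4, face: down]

No, Yes, No

The simplest hypothesis consistent with all the labels is: suit is clubs AND mark is cross.
[mark: dot, rank: 2, suit: spades, pile: 6, face: up]: suit is spades, mark is dot — does not pass, so No.
[mark: cross, rank: 10, suit: clubs, pile: 5, face: down]: suit is clubs, mark is cross — matches, so Yes.
[mark: dot, rank: 7, suit: diamonds, pile: 4, face: down]: suit is diamonds, mark is dot — does not pass, so No.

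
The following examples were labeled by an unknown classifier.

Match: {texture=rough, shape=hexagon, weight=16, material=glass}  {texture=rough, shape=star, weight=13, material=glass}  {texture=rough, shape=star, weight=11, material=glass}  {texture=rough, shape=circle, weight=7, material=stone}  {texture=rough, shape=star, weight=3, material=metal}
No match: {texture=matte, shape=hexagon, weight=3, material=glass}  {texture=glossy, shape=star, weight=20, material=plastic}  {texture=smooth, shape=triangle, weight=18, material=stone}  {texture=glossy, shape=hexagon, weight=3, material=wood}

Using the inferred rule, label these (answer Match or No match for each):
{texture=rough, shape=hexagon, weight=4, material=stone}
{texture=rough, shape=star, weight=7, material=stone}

Match, Match

The classifier is using: texture is rough.
{texture=rough, shape=hexagon, weight=4, material=stone}: Match (texture is rough). {texture=rough, shape=star, weight=7, material=stone}: Match (texture is rough).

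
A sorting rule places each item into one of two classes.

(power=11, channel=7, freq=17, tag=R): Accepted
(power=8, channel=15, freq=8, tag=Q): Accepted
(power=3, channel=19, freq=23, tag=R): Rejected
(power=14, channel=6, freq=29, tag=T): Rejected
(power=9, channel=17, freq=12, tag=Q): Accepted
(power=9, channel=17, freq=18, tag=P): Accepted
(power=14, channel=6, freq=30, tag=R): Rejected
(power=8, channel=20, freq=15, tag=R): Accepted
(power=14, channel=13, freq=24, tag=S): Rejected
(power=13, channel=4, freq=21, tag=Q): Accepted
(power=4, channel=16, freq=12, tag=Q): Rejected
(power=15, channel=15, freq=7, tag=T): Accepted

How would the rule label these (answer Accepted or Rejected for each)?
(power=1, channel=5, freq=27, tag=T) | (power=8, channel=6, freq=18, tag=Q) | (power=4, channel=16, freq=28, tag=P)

Rule: freq ≤ 21 AND power ≥ 8. This holds for each 'Accepted' example and fails for each 'Rejected' one.
(power=1, channel=5, freq=27, tag=T) → freq = 27, power = 1 → Rejected.
(power=8, channel=6, freq=18, tag=Q) → freq = 18, power = 8 → Accepted.
(power=4, channel=16, freq=28, tag=P) → freq = 28, power = 4 → Rejected.

Rejected, Accepted, Rejected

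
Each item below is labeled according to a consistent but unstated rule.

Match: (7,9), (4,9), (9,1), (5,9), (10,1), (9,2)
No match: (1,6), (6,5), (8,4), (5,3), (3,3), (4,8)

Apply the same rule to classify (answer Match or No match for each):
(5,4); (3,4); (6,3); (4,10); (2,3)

No match, No match, No match, Match, No match

'Match' ⟺ max ≥ 9.
(5,4): max 5 — fails the rule, so No match.
(3,4): max 4 — fails the rule, so No match.
(6,3): max 6 — fails the rule, so No match.
(4,10): max 10 — meets the rule, so Match.
(2,3): max 3 — fails the rule, so No match.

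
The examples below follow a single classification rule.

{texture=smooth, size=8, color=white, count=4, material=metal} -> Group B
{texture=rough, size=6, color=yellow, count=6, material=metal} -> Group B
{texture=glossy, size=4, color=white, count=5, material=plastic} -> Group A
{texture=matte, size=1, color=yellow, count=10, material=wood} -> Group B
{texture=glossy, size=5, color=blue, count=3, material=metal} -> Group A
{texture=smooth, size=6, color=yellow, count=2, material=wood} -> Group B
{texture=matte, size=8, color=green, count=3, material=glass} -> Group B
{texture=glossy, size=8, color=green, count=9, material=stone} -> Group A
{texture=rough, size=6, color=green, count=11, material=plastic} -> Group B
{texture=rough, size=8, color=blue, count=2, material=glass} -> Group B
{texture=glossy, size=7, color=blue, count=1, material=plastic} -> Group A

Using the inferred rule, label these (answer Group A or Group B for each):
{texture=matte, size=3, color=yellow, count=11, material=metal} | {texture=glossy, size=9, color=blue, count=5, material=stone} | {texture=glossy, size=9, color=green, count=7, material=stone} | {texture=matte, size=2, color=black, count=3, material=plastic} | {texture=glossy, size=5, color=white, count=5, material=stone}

Group B, Group A, Group A, Group B, Group A

Looking at the examples, the only property every 'Group A' case has and every 'Group B' case lacks is: texture is glossy.
{texture=matte, size=3, color=yellow, count=11, material=metal}: texture is matte — lacks this property, so Group B. {texture=glossy, size=9, color=blue, count=5, material=stone}: texture is glossy — passes, so Group A. {texture=glossy, size=9, color=green, count=7, material=stone}: texture is glossy — passes, so Group A. {texture=matte, size=2, color=black, count=3, material=plastic}: texture is matte — lacks this property, so Group B. {texture=glossy, size=5, color=white, count=5, material=stone}: texture is glossy — passes, so Group A.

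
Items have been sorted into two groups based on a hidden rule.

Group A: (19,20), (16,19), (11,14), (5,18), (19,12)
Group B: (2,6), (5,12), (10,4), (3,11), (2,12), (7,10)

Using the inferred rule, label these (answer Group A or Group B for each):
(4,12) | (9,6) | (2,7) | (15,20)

Group B, Group B, Group B, Group A

The classifier is using: sum ≥ 23.
(4,12): Group B (4+12 = 16). (9,6): Group B (9+6 = 15). (2,7): Group B (2+7 = 9). (15,20): Group A (15+20 = 35).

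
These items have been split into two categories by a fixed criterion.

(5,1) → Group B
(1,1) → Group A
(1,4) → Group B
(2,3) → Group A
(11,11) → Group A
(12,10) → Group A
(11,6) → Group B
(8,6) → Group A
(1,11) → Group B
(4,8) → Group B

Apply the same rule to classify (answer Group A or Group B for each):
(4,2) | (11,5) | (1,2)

The pattern is that an item is 'Group A' exactly when: |first − second| ≤ 2.
(4,2) — |4−2| = 2, hence Group A.
(11,5) — |11−5| = 6, hence Group B.
(1,2) — |1−2| = 1, hence Group A.

Group A, Group B, Group A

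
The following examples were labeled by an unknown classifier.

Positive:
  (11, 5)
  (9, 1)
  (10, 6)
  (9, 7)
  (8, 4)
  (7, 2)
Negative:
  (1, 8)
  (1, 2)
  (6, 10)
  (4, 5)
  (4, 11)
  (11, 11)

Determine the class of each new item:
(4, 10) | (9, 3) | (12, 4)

A rule that fits every label: first > second — true of each 'Positive' example, false of each 'Negative' one.
(4, 10): Negative (4 < 10).
(9, 3): Positive (9 > 3).
(12, 4): Positive (12 > 4).

Negative, Positive, Positive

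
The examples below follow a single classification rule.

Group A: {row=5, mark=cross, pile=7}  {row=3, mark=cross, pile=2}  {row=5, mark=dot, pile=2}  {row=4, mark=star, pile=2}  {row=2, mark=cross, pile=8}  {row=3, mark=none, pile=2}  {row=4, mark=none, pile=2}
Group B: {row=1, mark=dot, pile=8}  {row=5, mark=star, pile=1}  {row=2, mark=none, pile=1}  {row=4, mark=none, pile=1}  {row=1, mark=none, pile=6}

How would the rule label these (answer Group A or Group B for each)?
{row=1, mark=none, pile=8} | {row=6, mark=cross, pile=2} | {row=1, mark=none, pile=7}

Group B, Group A, Group B

Every 'Group A' example satisfies: pile ≥ 2 AND row ≥ 2. None of the 'Group B' examples do.
Group B: {row=1, mark=none, pile=8}, since pile = 8, row = 1.
Group A: {row=6, mark=cross, pile=2}, since pile = 2, row = 6.
Group B: {row=1, mark=none, pile=7}, since pile = 7, row = 1.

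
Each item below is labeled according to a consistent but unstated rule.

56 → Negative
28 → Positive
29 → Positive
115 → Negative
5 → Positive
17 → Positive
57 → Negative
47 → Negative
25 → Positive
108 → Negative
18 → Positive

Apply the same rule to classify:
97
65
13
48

The pattern is that an item is 'Positive' exactly when: at most 29.
97: 97 > 29 — does not fit, so Negative.
65: 65 > 29 — does not fit, so Negative.
13: 13 ≤ 29 — fits, so Positive.
48: 48 > 29 — does not fit, so Negative.

Negative, Negative, Positive, Negative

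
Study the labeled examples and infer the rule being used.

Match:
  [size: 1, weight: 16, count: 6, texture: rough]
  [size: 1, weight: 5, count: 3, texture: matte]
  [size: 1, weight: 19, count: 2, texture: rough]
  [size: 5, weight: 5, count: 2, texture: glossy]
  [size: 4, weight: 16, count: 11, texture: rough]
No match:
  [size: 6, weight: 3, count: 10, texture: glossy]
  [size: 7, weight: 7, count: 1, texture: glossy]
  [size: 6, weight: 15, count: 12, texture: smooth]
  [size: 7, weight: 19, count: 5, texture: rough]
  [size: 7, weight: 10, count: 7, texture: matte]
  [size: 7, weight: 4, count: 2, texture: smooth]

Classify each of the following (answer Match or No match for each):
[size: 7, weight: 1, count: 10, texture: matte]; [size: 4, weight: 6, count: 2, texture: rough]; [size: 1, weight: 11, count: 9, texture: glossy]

The common property of the 'Match' items is: size ≤ 5. No 'No match' item has it.

No match, Match, Match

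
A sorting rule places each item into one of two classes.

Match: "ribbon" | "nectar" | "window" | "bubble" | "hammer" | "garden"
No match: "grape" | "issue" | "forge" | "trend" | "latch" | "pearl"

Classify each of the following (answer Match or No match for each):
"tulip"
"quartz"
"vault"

The distinguishing property — even length — holds for all the 'Match' cases and none of the 'No match' cases.
"tulip": No match (length 5). "quartz": Match (length 6). "vault": No match (length 5).

No match, Match, No match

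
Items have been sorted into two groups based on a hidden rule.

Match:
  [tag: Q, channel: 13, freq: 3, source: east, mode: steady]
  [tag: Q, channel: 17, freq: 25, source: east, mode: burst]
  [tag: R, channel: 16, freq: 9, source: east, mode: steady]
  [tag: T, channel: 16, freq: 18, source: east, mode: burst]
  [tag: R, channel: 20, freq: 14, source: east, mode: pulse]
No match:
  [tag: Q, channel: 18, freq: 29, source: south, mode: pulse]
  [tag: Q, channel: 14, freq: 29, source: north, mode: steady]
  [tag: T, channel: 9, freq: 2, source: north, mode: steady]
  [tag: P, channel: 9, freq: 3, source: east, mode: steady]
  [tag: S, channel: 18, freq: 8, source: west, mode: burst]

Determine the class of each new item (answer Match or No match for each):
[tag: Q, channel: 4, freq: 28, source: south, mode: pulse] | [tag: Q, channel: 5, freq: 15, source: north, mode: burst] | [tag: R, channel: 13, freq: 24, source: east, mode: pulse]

The common property of the 'Match' items is: source is east AND channel ≥ 13. No 'No match' item has it.
[tag: Q, channel: 4, freq: 28, source: south, mode: pulse]: source is south, channel = 4, doesn't match → No match. [tag: Q, channel: 5, freq: 15, source: north, mode: burst]: source is north, channel = 5, doesn't match → No match. [tag: R, channel: 13, freq: 24, source: east, mode: pulse]: source is east, channel = 13, has this property → Match.

No match, No match, Match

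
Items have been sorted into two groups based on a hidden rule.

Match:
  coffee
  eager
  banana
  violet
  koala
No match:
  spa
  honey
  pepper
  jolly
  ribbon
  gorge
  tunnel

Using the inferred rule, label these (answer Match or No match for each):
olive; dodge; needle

Match, No match, Match

All 'Match' examples share one property — has ≥ 3 vowels — and every 'No match' example lacks it.
olive — 3 vowels, hence Match.
dodge — 2 vowels, hence No match.
needle — 3 vowels, hence Match.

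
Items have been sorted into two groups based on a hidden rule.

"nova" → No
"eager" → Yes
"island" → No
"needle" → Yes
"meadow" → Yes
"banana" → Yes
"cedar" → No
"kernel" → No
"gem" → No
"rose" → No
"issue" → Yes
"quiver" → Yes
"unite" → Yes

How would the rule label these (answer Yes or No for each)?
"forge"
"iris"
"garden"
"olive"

No, No, No, Yes

The distinguishing property — has ≥ 3 vowels — holds for all the 'Yes' cases and none of the 'No' cases.
"forge" — 2 vowels, hence No.
"iris" — 2 vowels, hence No.
"garden" — 2 vowels, hence No.
"olive" — 3 vowels, hence Yes.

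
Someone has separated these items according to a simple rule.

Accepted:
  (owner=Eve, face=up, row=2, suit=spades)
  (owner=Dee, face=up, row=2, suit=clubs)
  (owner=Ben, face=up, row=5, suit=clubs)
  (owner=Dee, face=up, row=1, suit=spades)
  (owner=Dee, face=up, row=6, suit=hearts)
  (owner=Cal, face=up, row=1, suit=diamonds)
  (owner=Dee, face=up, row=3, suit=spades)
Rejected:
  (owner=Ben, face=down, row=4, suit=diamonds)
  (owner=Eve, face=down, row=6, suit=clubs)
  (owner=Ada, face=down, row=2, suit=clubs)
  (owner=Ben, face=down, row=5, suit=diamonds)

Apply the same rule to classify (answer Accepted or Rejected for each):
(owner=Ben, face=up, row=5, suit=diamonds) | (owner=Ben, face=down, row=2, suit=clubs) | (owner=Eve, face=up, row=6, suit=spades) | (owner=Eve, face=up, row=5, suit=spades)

Accepted, Rejected, Accepted, Accepted

The distinguishing property — face is up — holds for all the 'Accepted' cases and none of the 'Rejected' cases.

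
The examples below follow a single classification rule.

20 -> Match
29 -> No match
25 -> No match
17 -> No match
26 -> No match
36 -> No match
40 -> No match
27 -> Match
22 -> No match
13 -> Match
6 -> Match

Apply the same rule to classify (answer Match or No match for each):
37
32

No match, No match

Rule: ≡ 6 (mod 7). This holds for each 'Match' example and fails for each 'No match' one.
No match: 37, since 37 mod 7 = 2.
No match: 32, since 32 mod 7 = 4.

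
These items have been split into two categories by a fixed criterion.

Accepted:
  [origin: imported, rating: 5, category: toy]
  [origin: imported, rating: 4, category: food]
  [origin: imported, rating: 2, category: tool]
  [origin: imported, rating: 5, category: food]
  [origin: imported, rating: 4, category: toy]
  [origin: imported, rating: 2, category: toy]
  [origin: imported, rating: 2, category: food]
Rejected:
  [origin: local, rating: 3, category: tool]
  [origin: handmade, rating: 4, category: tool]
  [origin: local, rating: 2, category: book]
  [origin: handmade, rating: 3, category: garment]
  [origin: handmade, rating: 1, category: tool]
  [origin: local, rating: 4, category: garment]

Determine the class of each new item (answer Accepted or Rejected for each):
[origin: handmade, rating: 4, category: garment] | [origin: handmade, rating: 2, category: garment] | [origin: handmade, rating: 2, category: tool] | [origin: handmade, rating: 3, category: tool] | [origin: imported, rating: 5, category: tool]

The distinguishing property — origin is imported — holds for all the 'Accepted' cases and none of the 'Rejected' cases.
Rejected: [origin: handmade, rating: 4, category: garment], since origin is handmade. Rejected: [origin: handmade, rating: 2, category: garment], since origin is handmade. Rejected: [origin: handmade, rating: 2, category: tool], since origin is handmade. Rejected: [origin: handmade, rating: 3, category: tool], since origin is handmade. Accepted: [origin: imported, rating: 5, category: tool], since origin is imported.

Rejected, Rejected, Rejected, Rejected, Accepted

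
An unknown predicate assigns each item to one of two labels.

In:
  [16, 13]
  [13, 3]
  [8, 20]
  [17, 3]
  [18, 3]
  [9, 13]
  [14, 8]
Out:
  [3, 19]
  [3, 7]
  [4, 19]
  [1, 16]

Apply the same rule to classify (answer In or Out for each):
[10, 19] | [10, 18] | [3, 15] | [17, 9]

The pattern is that an item is 'In' exactly when: first ≥ 7.

In, In, Out, In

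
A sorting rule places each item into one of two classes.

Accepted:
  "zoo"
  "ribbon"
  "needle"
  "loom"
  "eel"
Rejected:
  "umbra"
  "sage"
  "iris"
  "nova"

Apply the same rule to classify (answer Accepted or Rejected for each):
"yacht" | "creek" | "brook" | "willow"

Every 'Accepted' example satisfies: has a double letter. None of the 'Rejected' examples do.

Rejected, Accepted, Accepted, Accepted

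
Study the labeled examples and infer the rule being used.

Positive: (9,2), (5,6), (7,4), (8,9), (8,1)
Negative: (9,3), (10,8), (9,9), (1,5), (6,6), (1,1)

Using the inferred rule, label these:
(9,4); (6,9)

A rule that fits every label: sum is odd — true of each 'Positive' example, false of each 'Negative' one.
(9,4): 9+4 = 13, meets the rule → Positive.
(6,9): 6+9 = 15, meets the rule → Positive.

Positive, Positive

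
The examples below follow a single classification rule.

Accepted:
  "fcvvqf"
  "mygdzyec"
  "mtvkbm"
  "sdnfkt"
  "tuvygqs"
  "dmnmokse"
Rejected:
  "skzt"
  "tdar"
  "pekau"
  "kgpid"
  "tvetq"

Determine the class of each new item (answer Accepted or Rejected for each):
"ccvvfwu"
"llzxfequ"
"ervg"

The distinguishing property — length ≥ 6 — holds for all the 'Accepted' cases and none of the 'Rejected' cases.

Accepted, Accepted, Rejected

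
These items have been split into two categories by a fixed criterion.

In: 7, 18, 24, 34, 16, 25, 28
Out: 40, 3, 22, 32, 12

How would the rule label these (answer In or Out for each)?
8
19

The simplest hypothesis consistent with all the labels is: digit sum ≥ 6.

In, In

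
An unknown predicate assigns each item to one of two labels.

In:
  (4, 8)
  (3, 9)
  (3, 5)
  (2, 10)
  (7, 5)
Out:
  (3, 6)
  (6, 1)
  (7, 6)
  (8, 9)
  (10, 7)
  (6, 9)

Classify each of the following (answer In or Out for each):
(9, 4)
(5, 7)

Checking candidate rules against both groups, what survives is: sum is even.

Out, In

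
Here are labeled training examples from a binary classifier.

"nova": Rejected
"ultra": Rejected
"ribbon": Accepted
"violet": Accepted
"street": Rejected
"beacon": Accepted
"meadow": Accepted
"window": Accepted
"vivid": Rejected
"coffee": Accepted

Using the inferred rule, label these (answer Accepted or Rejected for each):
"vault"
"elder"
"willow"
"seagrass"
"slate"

Rule: length 6 AND contains 'o'. This holds for each 'Accepted' example and fails for each 'Rejected' one.
"vault": Rejected (length 5, no 'o').
"elder": Rejected (length 5, no 'o').
"willow": Accepted (length 6, has 'o').
"seagrass": Rejected (length 8, no 'o').
"slate": Rejected (length 5, no 'o').

Rejected, Rejected, Accepted, Rejected, Rejected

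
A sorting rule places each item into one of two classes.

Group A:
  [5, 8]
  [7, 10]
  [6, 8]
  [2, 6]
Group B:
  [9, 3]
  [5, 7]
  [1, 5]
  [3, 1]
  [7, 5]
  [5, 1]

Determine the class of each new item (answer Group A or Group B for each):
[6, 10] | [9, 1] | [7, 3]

The rule appears to be: second is even.
[6, 10]: second 10, has this property → Group A. [9, 1]: second 1, does not pass → Group B. [7, 3]: second 3, does not pass → Group B.

Group A, Group B, Group B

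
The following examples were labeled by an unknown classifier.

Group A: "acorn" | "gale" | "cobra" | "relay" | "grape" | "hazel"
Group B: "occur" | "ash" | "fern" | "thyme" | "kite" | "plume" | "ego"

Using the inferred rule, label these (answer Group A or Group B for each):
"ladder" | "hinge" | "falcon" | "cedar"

Group A, Group B, Group A, Group A

Every 'Group A' example satisfies: length ≥ 4 AND contains 'a'. None of the 'Group B' examples do.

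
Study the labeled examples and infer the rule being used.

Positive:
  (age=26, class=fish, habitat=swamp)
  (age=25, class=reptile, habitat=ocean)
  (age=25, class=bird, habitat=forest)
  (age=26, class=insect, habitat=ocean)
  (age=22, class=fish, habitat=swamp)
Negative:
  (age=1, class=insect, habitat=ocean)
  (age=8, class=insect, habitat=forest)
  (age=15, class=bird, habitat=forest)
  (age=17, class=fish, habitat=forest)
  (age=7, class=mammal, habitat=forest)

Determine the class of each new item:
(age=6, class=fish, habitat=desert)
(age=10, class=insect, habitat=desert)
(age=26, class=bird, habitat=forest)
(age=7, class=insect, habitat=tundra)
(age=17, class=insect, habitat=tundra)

The rule appears to be: age ≥ 22.
(age=6, class=fish, habitat=desert) → age = 6 → Negative. (age=10, class=insect, habitat=desert) → age = 10 → Negative. (age=26, class=bird, habitat=forest) → age = 26 → Positive. (age=7, class=insect, habitat=tundra) → age = 7 → Negative. (age=17, class=insect, habitat=tundra) → age = 17 → Negative.

Negative, Negative, Positive, Negative, Negative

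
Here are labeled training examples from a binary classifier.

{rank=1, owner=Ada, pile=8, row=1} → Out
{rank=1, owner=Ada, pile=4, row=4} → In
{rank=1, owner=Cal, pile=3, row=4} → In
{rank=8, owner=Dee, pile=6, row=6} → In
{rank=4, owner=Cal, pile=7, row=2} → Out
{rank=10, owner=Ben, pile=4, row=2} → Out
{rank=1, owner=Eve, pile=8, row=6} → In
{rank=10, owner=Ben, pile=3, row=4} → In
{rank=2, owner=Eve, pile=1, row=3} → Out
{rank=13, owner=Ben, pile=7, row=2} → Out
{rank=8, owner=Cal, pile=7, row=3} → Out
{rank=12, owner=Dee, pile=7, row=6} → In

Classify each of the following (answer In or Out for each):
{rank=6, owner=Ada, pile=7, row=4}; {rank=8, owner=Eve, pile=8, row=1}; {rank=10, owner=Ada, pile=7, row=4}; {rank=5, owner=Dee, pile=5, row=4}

In, Out, In, In

The classifier is using: row ≥ 4.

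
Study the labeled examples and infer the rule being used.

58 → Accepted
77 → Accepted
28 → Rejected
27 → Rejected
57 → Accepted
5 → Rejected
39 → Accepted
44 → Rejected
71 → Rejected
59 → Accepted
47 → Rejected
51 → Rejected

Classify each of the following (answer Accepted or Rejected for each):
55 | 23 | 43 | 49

Rejected, Rejected, Rejected, Accepted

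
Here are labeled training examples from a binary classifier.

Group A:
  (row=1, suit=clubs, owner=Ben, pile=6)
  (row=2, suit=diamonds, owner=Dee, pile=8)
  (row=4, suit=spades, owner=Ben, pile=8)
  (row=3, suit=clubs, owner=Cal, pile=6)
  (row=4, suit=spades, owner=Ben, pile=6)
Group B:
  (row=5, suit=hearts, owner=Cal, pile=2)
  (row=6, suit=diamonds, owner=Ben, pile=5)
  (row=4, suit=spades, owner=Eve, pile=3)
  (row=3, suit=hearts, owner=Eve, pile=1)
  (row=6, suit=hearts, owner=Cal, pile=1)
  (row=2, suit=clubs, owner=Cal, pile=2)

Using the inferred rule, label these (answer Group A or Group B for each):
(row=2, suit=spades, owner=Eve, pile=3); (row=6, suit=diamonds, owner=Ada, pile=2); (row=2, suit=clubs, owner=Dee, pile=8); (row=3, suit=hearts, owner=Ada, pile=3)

One predicate separates the groups cleanly: pile ≥ 6.

Group B, Group B, Group A, Group B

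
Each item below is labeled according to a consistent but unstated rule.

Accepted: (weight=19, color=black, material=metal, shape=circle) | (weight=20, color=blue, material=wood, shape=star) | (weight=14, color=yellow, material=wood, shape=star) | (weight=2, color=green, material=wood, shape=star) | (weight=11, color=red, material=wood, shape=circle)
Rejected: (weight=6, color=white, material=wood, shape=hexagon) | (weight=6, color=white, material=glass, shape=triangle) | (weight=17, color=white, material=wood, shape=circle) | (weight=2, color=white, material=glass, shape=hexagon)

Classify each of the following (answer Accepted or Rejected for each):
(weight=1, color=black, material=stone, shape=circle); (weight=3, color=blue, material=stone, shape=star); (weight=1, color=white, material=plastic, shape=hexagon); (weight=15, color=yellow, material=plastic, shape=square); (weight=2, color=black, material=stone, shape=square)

Accepted, Accepted, Rejected, Accepted, Accepted

The classifier is using: color is not white.
(weight=1, color=black, material=stone, shape=circle): Accepted (color is black).
(weight=3, color=blue, material=stone, shape=star): Accepted (color is blue).
(weight=1, color=white, material=plastic, shape=hexagon): Rejected (color is white).
(weight=15, color=yellow, material=plastic, shape=square): Accepted (color is yellow).
(weight=2, color=black, material=stone, shape=square): Accepted (color is black).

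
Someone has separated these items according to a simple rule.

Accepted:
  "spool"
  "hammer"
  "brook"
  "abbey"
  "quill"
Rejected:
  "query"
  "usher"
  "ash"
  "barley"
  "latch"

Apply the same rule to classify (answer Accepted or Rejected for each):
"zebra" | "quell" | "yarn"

Rejected, Accepted, Rejected

All 'Accepted' examples share one property — has a double letter — and every 'Rejected' example lacks it.
"zebra": no doubled letter — fails this test, so Rejected.
"quell": 'll' doubled — satisfies this, so Accepted.
"yarn": no doubled letter — fails this test, so Rejected.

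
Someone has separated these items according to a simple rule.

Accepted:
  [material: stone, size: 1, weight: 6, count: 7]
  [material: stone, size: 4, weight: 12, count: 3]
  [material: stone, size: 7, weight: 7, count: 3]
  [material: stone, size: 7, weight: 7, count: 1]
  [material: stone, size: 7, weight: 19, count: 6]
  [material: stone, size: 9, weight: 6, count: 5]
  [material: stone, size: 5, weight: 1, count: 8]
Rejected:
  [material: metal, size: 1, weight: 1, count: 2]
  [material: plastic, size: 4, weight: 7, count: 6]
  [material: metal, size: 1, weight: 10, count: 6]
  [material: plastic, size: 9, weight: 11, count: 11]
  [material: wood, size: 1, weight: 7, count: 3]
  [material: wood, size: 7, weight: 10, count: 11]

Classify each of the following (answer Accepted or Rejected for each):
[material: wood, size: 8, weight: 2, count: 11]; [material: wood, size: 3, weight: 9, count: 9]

The rule appears to be: material is stone.
[material: wood, size: 8, weight: 2, count: 11] → material is wood → Rejected. [material: wood, size: 3, weight: 9, count: 9] → material is wood → Rejected.

Rejected, Rejected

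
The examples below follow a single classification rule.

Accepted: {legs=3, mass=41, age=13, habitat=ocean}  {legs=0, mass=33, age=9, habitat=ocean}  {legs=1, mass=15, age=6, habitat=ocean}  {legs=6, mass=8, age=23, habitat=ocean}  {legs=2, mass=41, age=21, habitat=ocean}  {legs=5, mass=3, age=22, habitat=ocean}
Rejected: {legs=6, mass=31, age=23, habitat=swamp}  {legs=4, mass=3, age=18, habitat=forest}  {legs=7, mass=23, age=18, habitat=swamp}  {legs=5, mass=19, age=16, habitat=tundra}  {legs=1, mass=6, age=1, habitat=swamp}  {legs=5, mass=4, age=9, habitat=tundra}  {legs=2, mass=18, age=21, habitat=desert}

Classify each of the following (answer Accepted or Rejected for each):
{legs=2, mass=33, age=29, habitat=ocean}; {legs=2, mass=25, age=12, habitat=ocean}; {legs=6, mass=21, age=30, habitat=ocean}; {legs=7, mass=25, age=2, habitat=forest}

Looking at the examples, the only property every 'Accepted' case has and every 'Rejected' case lacks is: habitat is ocean.

Accepted, Accepted, Accepted, Rejected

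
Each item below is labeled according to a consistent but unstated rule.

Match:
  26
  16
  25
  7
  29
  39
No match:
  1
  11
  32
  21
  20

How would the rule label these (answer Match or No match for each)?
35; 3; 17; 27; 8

Match, No match, Match, Match, Match

The distinguishing property — digit sum ≥ 6 — holds for all the 'Match' cases and none of the 'No match' cases.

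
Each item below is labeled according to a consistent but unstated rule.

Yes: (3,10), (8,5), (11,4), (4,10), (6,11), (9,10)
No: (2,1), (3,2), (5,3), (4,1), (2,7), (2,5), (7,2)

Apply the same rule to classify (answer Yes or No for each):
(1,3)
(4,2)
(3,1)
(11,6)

No, No, No, Yes

The rule appears to be: sum ≥ 13.
(1,3): No (1+3 = 4). (4,2): No (4+2 = 6). (3,1): No (3+1 = 4). (11,6): Yes (11+6 = 17).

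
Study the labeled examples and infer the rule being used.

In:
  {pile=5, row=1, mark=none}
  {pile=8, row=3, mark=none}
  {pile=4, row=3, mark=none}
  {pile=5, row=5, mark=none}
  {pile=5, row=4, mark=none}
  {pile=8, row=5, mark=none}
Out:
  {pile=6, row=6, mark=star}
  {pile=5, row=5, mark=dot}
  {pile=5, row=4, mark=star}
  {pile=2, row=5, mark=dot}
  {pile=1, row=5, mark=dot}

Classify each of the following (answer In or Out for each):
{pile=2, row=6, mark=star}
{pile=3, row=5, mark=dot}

Every 'In' example satisfies: mark is none. None of the 'Out' examples do.
{pile=2, row=6, mark=star}: Out (mark is star).
{pile=3, row=5, mark=dot}: Out (mark is dot).

Out, Out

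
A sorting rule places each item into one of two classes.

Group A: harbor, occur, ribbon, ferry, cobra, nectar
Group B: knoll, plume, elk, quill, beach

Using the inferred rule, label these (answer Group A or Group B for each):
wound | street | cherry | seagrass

Group B, Group A, Group A, Group A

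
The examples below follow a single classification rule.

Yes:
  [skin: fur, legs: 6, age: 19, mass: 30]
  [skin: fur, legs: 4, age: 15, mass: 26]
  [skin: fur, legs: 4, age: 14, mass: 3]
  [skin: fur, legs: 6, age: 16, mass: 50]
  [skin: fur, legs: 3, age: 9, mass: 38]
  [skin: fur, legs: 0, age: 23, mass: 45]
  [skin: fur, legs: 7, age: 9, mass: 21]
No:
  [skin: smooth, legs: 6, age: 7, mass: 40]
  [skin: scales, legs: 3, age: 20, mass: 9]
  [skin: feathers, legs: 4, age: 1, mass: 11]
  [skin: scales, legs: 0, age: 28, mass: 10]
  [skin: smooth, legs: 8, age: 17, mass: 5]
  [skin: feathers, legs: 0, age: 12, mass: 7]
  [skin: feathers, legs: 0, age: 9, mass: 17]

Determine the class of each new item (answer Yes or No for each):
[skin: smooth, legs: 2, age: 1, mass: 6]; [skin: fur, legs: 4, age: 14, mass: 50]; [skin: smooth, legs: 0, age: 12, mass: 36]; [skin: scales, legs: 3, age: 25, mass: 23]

A rule that fits every label: skin is fur — true of each 'Yes' example, false of each 'No' one.
[skin: smooth, legs: 2, age: 1, mass: 6] — skin is smooth, hence No. [skin: fur, legs: 4, age: 14, mass: 50] — skin is fur, hence Yes. [skin: smooth, legs: 0, age: 12, mass: 36] — skin is smooth, hence No. [skin: scales, legs: 3, age: 25, mass: 23] — skin is scales, hence No.

No, Yes, No, No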